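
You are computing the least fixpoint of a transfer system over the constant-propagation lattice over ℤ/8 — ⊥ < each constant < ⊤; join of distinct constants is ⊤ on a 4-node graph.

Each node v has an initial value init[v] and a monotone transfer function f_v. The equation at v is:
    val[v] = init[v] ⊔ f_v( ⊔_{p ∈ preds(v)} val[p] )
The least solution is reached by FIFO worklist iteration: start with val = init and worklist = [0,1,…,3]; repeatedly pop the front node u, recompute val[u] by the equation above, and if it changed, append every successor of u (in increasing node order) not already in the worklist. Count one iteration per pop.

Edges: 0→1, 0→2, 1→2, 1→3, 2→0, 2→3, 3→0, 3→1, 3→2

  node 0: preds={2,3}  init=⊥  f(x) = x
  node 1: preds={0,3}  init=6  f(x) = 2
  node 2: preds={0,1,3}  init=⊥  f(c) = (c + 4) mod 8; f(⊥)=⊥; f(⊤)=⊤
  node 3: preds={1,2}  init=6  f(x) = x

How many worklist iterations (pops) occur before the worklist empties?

Worklist (7 pops):
  #1 pop 0: in=6 → 6 (was ⊥); enqueue []
  #2 pop 1: in=6 → ⊤ (was 6); enqueue []
  #3 pop 2: in=⊤ → ⊤ (was ⊥); enqueue [0]
  #4 pop 3: in=⊤ → ⊤ (was 6); enqueue [1,2]
  #5 pop 0: in=⊤ → ⊤ (was 6); enqueue []
  #6 pop 1: in=⊤ → ⊤ (no change)
  #7 pop 2: in=⊤ → ⊤ (no change)

Fixpoint:
  val[0] = ⊤
  val[1] = ⊤
  val[2] = ⊤
  val[3] = ⊤

7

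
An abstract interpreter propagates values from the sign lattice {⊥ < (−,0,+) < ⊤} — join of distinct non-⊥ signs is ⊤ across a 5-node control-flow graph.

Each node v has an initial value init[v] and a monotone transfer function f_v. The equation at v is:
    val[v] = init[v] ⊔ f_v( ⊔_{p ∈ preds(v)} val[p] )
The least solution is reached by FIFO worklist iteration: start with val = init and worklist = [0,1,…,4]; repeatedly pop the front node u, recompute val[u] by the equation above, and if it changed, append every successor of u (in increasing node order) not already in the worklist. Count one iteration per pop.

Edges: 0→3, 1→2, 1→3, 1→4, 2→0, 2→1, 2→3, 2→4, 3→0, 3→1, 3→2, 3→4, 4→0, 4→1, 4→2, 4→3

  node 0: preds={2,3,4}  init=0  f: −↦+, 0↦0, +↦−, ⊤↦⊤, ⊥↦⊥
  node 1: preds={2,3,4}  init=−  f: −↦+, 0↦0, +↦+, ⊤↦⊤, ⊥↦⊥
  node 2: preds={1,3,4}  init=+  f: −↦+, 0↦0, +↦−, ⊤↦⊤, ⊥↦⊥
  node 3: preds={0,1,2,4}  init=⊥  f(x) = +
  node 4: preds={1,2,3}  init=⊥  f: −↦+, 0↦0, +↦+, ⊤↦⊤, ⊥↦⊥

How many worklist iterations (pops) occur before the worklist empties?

Worklist (9 pops):
  #1 pop 0: in=+ → ⊤ (was 0); enqueue []
  #2 pop 1: in=+ → ⊤ (was −); enqueue []
  #3 pop 2: in=⊤ → ⊤ (was +); enqueue [0,1]
  #4 pop 3: in=⊤ → + (was ⊥); enqueue [2]
  #5 pop 4: in=⊤ → ⊤ (was ⊥); enqueue [3]
  #6 pop 0: in=⊤ → ⊤ (no change)
  #7 pop 1: in=⊤ → ⊤ (no change)
  #8 pop 2: in=⊤ → ⊤ (no change)
  #9 pop 3: in=⊤ → + (no change)

Fixpoint:
  val[0] = ⊤
  val[1] = ⊤
  val[2] = ⊤
  val[3] = +
  val[4] = ⊤

9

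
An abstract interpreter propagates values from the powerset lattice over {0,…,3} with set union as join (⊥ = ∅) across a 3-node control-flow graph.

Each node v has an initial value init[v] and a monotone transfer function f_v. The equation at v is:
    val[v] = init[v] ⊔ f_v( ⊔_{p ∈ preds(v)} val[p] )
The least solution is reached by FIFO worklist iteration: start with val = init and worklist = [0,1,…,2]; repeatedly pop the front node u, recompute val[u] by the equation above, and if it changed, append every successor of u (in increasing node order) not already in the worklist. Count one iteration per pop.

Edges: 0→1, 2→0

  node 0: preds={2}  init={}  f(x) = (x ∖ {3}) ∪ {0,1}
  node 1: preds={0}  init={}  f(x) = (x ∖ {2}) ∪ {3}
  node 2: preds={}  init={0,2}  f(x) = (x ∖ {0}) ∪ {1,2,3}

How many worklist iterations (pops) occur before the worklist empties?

4

Trace (4 dequeues):
  [1] u=0 | in {0,2} | out {0,1,2} | prev {} | push {}
  [2] u=1 | in {0,1,2} | out {0,1,3} | prev {} | push {}
  [3] u=2 | in {} | out {0,1,2,3} | prev {0,2} | push {0}
  [4] u=0 | in {0,1,2,3} | out {0,1,2} | ==

Converged values:
  [0] {0,1,2}
  [1] {0,1,3}
  [2] {0,1,2,3}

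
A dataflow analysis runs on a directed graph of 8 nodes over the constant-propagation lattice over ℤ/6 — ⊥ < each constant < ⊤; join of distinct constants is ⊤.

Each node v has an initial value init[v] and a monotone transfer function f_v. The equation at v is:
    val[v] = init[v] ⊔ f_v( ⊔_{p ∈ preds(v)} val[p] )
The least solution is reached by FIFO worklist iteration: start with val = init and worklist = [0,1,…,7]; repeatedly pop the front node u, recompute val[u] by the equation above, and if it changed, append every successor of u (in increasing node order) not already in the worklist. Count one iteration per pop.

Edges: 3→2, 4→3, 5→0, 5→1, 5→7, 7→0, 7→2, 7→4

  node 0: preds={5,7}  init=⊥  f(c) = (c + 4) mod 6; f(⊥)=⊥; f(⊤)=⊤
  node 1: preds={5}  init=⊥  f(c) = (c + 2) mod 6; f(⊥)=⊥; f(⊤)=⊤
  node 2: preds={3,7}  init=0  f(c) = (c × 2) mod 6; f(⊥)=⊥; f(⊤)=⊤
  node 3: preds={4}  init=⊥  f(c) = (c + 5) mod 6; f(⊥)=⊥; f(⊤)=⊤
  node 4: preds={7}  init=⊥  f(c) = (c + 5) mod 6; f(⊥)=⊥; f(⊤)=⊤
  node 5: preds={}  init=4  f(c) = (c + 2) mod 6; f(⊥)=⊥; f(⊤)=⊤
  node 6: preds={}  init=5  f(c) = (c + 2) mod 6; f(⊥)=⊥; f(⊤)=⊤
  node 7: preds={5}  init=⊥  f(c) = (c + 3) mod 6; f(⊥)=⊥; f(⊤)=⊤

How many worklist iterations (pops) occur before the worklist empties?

Trace (13 dequeues):
  [1] u=0 | in 4 | out 2 | prev ⊥ | push {}
  [2] u=1 | in 4 | out 0 | prev ⊥ | push {}
  [3] u=2 | in ⊥ | out 0 | ==
  [4] u=3 | in ⊥ | out ⊥ | ==
  [5] u=4 | in ⊥ | out ⊥ | ==
  [6] u=5 | in ⊥ | out 4 | ==
  [7] u=6 | in ⊥ | out 5 | ==
  [8] u=7 | in 4 | out 1 | prev ⊥ | push {0,2,4}
  [9] u=0 | in ⊤ | out ⊤ | prev 2 | push {}
  [10] u=2 | in 1 | out ⊤ | prev 0 | push {}
  [11] u=4 | in 1 | out 0 | prev ⊥ | push {3}
  [12] u=3 | in 0 | out 5 | prev ⊥ | push {2}
  [13] u=2 | in ⊤ | out ⊤ | ==

Converged values:
  [0] ⊤
  [1] 0
  [2] ⊤
  [3] 5
  [4] 0
  [5] 4
  [6] 5
  [7] 1

13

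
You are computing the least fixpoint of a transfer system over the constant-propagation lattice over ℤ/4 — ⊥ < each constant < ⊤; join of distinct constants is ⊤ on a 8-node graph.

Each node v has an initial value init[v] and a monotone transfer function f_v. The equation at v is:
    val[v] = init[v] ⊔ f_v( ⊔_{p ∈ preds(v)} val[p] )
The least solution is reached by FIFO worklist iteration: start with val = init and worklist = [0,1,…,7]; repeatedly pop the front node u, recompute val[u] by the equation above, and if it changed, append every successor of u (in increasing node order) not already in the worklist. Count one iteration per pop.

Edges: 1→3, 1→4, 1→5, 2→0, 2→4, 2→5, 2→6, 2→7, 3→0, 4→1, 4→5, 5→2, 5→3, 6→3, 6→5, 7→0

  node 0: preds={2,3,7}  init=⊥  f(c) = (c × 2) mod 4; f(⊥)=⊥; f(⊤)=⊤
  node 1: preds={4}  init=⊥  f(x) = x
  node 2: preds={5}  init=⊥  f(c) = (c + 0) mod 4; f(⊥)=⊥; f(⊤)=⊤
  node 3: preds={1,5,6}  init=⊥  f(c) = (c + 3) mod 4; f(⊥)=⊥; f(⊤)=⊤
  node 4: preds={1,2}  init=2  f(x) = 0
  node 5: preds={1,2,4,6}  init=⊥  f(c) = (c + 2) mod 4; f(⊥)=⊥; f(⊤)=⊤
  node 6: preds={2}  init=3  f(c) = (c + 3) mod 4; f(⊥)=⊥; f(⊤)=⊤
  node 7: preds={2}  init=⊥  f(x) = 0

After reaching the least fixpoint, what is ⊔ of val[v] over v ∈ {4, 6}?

⊤

Iteration log — 19 steps:
  step 1. node 0  ⊔preds=⊥  new=⊥  stable
  step 2. node 1  ⊔preds=2  new=2  old=⊥  +wl: 
  step 3. node 2  ⊔preds=⊥  new=⊥  stable
  step 4. node 3  ⊔preds=⊤  new=⊤  old=⊥  +wl: 0
  step 5. node 4  ⊔preds=2  new=⊤  old=2  +wl: 1
  step 6. node 5  ⊔preds=⊤  new=⊤  old=⊥  +wl: 2,3
  step 7. node 6  ⊔preds=⊥  new=3  stable
  step 8. node 7  ⊔preds=⊥  new=0  old=⊥  +wl: 
  step 9. node 0  ⊔preds=⊤  new=⊤  old=⊥  +wl: 
  step 10. node 1  ⊔preds=⊤  new=⊤  old=2  +wl: 4,5
  step 11. node 2  ⊔preds=⊤  new=⊤  old=⊥  +wl: 0,6,7
  step 12. node 3  ⊔preds=⊤  new=⊤  stable
  step 13. node 4  ⊔preds=⊤  new=⊤  stable
  step 14. node 5  ⊔preds=⊤  new=⊤  stable
  step 15. node 0  ⊔preds=⊤  new=⊤  stable
  step 16. node 6  ⊔preds=⊤  new=⊤  old=3  +wl: 3,5
  step 17. node 7  ⊔preds=⊤  new=0  stable
  step 18. node 3  ⊔preds=⊤  new=⊤  stable
  step 19. node 5  ⊔preds=⊤  new=⊤  stable

Least fixpoint reached:
  node 0: ⊤
  node 1: ⊤
  node 2: ⊤
  node 3: ⊤
  node 4: ⊤
  node 5: ⊤
  node 6: ⊤
  node 7: 0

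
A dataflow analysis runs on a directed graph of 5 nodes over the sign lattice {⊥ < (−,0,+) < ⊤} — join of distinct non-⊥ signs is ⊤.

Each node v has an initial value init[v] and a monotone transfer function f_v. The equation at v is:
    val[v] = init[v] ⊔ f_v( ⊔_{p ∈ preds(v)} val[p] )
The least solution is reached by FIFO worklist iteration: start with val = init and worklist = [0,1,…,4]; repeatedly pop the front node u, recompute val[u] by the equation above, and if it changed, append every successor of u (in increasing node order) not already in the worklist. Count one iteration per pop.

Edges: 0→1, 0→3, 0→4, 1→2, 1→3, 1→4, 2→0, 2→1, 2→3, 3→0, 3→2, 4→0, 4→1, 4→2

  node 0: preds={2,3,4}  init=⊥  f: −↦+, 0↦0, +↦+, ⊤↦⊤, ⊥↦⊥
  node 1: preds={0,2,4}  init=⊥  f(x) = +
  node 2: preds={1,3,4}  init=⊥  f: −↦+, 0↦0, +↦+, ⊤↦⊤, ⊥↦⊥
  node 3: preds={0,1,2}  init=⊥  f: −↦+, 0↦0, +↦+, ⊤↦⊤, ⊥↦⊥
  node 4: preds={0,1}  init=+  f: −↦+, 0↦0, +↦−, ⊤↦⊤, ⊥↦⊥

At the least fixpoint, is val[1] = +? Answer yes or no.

yes

Trace (13 dequeues):
  [1] u=0 | in + | out + | prev ⊥ | push {}
  [2] u=1 | in + | out + | prev ⊥ | push {}
  [3] u=2 | in + | out + | prev ⊥ | push {0,1}
  [4] u=3 | in + | out + | prev ⊥ | push {2}
  [5] u=4 | in + | out ⊤ | prev + | push {}
  [6] u=0 | in ⊤ | out ⊤ | prev + | push {3,4}
  [7] u=1 | in ⊤ | out + | ==
  [8] u=2 | in ⊤ | out ⊤ | prev + | push {0,1}
  [9] u=3 | in ⊤ | out ⊤ | prev + | push {2}
  [10] u=4 | in ⊤ | out ⊤ | ==
  [11] u=0 | in ⊤ | out ⊤ | ==
  [12] u=1 | in ⊤ | out + | ==
  [13] u=2 | in ⊤ | out ⊤ | ==

Converged values:
  [0] ⊤
  [1] +
  [2] ⊤
  [3] ⊤
  [4] ⊤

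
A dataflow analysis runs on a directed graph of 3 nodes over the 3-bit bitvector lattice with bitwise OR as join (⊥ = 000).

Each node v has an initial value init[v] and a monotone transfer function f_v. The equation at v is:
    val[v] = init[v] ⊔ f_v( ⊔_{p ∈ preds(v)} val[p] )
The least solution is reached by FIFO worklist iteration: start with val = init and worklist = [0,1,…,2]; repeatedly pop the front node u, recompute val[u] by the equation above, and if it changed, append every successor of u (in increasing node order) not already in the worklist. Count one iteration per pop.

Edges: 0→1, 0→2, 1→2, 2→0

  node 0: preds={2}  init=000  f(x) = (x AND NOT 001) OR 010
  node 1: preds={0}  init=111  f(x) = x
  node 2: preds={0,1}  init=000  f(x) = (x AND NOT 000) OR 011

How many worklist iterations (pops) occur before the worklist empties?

6

Worklist (6 pops):
  #1 pop 0: in=000 → 010 (was 000); enqueue []
  #2 pop 1: in=010 → 111 (no change)
  #3 pop 2: in=111 → 111 (was 000); enqueue [0]
  #4 pop 0: in=111 → 110 (was 010); enqueue [1,2]
  #5 pop 1: in=110 → 111 (no change)
  #6 pop 2: in=111 → 111 (no change)

Fixpoint:
  val[0] = 110
  val[1] = 111
  val[2] = 111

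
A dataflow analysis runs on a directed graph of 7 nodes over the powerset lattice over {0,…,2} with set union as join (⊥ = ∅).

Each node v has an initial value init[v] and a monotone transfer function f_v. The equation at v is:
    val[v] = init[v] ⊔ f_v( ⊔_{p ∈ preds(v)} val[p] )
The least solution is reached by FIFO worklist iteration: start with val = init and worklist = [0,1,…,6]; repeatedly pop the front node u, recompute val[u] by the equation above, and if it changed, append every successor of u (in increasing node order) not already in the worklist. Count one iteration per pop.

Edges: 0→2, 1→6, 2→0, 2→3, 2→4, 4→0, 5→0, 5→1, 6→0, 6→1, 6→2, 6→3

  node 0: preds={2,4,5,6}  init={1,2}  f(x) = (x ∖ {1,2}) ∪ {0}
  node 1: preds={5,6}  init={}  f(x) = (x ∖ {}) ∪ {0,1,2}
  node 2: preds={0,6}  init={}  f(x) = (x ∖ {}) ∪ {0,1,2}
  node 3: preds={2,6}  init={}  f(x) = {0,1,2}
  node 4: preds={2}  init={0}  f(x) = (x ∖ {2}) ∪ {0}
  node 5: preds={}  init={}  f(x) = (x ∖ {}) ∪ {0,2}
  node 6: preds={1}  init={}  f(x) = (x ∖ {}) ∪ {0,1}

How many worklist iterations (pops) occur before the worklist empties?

11

Worklist (11 pops):
  #1 pop 0: in={0} → {0,1,2} (was {1,2}); enqueue []
  #2 pop 1: in={} → {0,1,2} (was {}); enqueue []
  #3 pop 2: in={0,1,2} → {0,1,2} (was {}); enqueue [0]
  #4 pop 3: in={0,1,2} → {0,1,2} (was {}); enqueue []
  #5 pop 4: in={0,1,2} → {0,1} (was {0}); enqueue []
  #6 pop 5: in={} → {0,2} (was {}); enqueue [1]
  #7 pop 6: in={0,1,2} → {0,1,2} (was {}); enqueue [2,3]
  #8 pop 0: in={0,1,2} → {0,1,2} (no change)
  #9 pop 1: in={0,1,2} → {0,1,2} (no change)
  #10 pop 2: in={0,1,2} → {0,1,2} (no change)
  #11 pop 3: in={0,1,2} → {0,1,2} (no change)

Fixpoint:
  val[0] = {0,1,2}
  val[1] = {0,1,2}
  val[2] = {0,1,2}
  val[3] = {0,1,2}
  val[4] = {0,1}
  val[5] = {0,2}
  val[6] = {0,1,2}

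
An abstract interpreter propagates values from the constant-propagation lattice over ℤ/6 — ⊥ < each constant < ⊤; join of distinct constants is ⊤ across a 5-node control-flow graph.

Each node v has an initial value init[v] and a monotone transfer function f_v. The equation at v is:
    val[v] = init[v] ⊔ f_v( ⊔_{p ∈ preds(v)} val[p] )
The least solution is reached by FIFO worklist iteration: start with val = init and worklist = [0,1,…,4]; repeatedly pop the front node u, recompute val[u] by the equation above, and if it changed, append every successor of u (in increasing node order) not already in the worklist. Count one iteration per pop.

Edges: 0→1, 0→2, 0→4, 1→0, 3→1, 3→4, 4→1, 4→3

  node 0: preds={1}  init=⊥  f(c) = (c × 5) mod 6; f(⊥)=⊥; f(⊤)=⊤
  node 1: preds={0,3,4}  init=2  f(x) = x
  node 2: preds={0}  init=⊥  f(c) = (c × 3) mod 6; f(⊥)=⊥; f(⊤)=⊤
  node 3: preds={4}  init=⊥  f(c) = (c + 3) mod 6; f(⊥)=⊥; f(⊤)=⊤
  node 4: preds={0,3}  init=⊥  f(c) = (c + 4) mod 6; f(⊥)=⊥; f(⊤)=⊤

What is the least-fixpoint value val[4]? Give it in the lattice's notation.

⊤

Iteration log — 14 steps:
  step 1. node 0  ⊔preds=2  new=4  old=⊥  +wl: 
  step 2. node 1  ⊔preds=4  new=⊤  old=2  +wl: 0
  step 3. node 2  ⊔preds=4  new=0  old=⊥  +wl: 
  step 4. node 3  ⊔preds=⊥  new=⊥  stable
  step 5. node 4  ⊔preds=4  new=2  old=⊥  +wl: 1,3
  step 6. node 0  ⊔preds=⊤  new=⊤  old=4  +wl: 2,4
  step 7. node 1  ⊔preds=⊤  new=⊤  stable
  step 8. node 3  ⊔preds=2  new=5  old=⊥  +wl: 1
  step 9. node 2  ⊔preds=⊤  new=⊤  old=0  +wl: 
  step 10. node 4  ⊔preds=⊤  new=⊤  old=2  +wl: 3
  step 11. node 1  ⊔preds=⊤  new=⊤  stable
  step 12. node 3  ⊔preds=⊤  new=⊤  old=5  +wl: 1,4
  step 13. node 1  ⊔preds=⊤  new=⊤  stable
  step 14. node 4  ⊔preds=⊤  new=⊤  stable

Least fixpoint reached:
  node 0: ⊤
  node 1: ⊤
  node 2: ⊤
  node 3: ⊤
  node 4: ⊤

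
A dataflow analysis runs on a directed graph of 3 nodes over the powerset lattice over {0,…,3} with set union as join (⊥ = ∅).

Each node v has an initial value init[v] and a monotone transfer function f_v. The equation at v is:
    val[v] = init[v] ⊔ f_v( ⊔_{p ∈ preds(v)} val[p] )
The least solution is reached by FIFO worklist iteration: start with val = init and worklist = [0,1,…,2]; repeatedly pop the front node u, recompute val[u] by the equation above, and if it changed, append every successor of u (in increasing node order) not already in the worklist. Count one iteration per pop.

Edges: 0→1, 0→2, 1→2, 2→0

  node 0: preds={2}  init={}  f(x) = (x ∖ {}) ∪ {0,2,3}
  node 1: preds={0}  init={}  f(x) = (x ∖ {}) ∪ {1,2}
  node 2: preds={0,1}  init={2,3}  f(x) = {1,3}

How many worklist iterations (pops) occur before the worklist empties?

6

Iteration log — 6 steps:
  step 1. node 0  ⊔preds={2,3}  new={0,2,3}  old={}  +wl: 
  step 2. node 1  ⊔preds={0,2,3}  new={0,1,2,3}  old={}  +wl: 
  step 3. node 2  ⊔preds={0,1,2,3}  new={1,2,3}  old={2,3}  +wl: 0
  step 4. node 0  ⊔preds={1,2,3}  new={0,1,2,3}  old={0,2,3}  +wl: 1,2
  step 5. node 1  ⊔preds={0,1,2,3}  new={0,1,2,3}  stable
  step 6. node 2  ⊔preds={0,1,2,3}  new={1,2,3}  stable

Least fixpoint reached:
  node 0: {0,1,2,3}
  node 1: {0,1,2,3}
  node 2: {1,2,3}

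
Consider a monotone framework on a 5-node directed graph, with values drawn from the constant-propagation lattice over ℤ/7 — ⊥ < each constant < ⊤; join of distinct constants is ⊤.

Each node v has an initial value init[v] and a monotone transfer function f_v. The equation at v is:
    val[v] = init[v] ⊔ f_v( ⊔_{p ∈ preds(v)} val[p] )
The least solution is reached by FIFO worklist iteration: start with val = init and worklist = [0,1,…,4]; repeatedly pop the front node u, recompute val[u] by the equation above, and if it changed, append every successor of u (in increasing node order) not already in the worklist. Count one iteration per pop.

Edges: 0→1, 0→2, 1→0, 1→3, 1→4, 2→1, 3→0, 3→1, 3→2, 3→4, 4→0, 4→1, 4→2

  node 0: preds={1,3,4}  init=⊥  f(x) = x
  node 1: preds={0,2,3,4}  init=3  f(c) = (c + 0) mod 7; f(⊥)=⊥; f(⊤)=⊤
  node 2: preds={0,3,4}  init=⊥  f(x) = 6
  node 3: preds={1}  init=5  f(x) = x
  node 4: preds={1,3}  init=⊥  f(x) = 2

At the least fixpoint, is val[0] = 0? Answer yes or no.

no

Worklist (8 pops):
  #1 pop 0: in=⊤ → ⊤ (was ⊥); enqueue []
  #2 pop 1: in=⊤ → ⊤ (was 3); enqueue [0]
  #3 pop 2: in=⊤ → 6 (was ⊥); enqueue [1]
  #4 pop 3: in=⊤ → ⊤ (was 5); enqueue [2]
  #5 pop 4: in=⊤ → 2 (was ⊥); enqueue []
  #6 pop 0: in=⊤ → ⊤ (no change)
  #7 pop 1: in=⊤ → ⊤ (no change)
  #8 pop 2: in=⊤ → 6 (no change)

Fixpoint:
  val[0] = ⊤
  val[1] = ⊤
  val[2] = 6
  val[3] = ⊤
  val[4] = 2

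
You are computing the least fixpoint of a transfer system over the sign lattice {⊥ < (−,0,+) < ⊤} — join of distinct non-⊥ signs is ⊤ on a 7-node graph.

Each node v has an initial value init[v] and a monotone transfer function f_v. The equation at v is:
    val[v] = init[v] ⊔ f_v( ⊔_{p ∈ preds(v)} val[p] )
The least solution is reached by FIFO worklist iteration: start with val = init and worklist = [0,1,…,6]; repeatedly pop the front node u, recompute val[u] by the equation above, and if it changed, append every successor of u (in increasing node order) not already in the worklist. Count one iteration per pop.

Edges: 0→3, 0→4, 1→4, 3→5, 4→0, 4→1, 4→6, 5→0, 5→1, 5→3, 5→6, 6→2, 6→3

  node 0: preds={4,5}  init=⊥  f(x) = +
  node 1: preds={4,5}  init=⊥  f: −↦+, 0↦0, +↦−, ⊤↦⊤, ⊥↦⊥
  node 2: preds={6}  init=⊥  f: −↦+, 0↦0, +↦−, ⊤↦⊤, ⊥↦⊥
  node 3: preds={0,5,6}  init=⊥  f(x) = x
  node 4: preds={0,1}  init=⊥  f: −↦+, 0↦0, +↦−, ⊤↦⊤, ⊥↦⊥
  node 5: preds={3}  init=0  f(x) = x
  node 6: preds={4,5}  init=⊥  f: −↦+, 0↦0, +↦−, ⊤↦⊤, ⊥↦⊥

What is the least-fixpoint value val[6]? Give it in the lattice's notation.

Iteration log — 12 steps:
  step 1. node 0  ⊔preds=0  new=+  old=⊥  +wl: 
  step 2. node 1  ⊔preds=0  new=0  old=⊥  +wl: 
  step 3. node 2  ⊔preds=⊥  new=⊥  stable
  step 4. node 3  ⊔preds=⊤  new=⊤  old=⊥  +wl: 
  step 5. node 4  ⊔preds=⊤  new=⊤  old=⊥  +wl: 0,1
  step 6. node 5  ⊔preds=⊤  new=⊤  old=0  +wl: 3
  step 7. node 6  ⊔preds=⊤  new=⊤  old=⊥  +wl: 2
  step 8. node 0  ⊔preds=⊤  new=+  stable
  step 9. node 1  ⊔preds=⊤  new=⊤  old=0  +wl: 4
  step 10. node 3  ⊔preds=⊤  new=⊤  stable
  step 11. node 2  ⊔preds=⊤  new=⊤  old=⊥  +wl: 
  step 12. node 4  ⊔preds=⊤  new=⊤  stable

Least fixpoint reached:
  node 0: +
  node 1: ⊤
  node 2: ⊤
  node 3: ⊤
  node 4: ⊤
  node 5: ⊤
  node 6: ⊤

⊤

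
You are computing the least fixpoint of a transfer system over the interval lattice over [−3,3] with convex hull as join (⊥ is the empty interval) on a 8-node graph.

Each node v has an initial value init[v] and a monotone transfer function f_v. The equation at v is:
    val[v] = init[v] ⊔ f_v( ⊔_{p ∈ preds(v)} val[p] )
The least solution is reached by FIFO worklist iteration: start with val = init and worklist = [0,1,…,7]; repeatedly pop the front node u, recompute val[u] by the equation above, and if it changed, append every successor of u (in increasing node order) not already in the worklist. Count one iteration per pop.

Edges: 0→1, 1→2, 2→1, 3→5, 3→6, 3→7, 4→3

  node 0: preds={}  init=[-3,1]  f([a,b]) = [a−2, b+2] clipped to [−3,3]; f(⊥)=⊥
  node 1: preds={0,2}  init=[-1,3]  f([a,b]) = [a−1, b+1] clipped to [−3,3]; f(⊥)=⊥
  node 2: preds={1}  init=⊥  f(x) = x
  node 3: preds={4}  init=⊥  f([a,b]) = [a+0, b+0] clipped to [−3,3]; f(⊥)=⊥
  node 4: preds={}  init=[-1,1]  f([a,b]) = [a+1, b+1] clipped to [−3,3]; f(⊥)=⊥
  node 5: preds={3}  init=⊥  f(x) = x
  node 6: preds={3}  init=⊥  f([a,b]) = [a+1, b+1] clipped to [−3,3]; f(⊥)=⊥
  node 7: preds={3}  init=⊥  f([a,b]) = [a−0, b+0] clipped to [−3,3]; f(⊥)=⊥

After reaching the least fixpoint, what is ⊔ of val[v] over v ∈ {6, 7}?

Iteration log — 9 steps:
  step 1. node 0  ⊔preds=⊥  new=[-3,1]  stable
  step 2. node 1  ⊔preds=[-3,1]  new=[-3,3]  old=[-1,3]  +wl: 
  step 3. node 2  ⊔preds=[-3,3]  new=[-3,3]  old=⊥  +wl: 1
  step 4. node 3  ⊔preds=[-1,1]  new=[-1,1]  old=⊥  +wl: 
  step 5. node 4  ⊔preds=⊥  new=[-1,1]  stable
  step 6. node 5  ⊔preds=[-1,1]  new=[-1,1]  old=⊥  +wl: 
  step 7. node 6  ⊔preds=[-1,1]  new=[0,2]  old=⊥  +wl: 
  step 8. node 7  ⊔preds=[-1,1]  new=[-1,1]  old=⊥  +wl: 
  step 9. node 1  ⊔preds=[-3,3]  new=[-3,3]  stable

Least fixpoint reached:
  node 0: [-3,1]
  node 1: [-3,3]
  node 2: [-3,3]
  node 3: [-1,1]
  node 4: [-1,1]
  node 5: [-1,1]
  node 6: [0,2]
  node 7: [-1,1]

[-1,2]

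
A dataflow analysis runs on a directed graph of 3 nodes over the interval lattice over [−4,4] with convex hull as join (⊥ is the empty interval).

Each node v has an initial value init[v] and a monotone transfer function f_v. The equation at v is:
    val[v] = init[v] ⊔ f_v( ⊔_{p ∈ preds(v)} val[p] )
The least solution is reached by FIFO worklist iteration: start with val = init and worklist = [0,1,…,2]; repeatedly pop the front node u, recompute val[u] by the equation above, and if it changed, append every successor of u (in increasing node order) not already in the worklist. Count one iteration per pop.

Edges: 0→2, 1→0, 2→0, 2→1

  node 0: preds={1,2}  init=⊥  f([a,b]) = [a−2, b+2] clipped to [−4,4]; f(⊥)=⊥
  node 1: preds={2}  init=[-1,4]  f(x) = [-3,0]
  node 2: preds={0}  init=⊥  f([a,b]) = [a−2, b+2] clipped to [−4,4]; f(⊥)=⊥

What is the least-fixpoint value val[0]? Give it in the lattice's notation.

Worklist (6 pops):
  #1 pop 0: in=[-1,4] → [-3,4] (was ⊥); enqueue []
  #2 pop 1: in=⊥ → [-3,4] (was [-1,4]); enqueue [0]
  #3 pop 2: in=[-3,4] → [-4,4] (was ⊥); enqueue [1]
  #4 pop 0: in=[-4,4] → [-4,4] (was [-3,4]); enqueue [2]
  #5 pop 1: in=[-4,4] → [-3,4] (no change)
  #6 pop 2: in=[-4,4] → [-4,4] (no change)

Fixpoint:
  val[0] = [-4,4]
  val[1] = [-3,4]
  val[2] = [-4,4]

[-4,4]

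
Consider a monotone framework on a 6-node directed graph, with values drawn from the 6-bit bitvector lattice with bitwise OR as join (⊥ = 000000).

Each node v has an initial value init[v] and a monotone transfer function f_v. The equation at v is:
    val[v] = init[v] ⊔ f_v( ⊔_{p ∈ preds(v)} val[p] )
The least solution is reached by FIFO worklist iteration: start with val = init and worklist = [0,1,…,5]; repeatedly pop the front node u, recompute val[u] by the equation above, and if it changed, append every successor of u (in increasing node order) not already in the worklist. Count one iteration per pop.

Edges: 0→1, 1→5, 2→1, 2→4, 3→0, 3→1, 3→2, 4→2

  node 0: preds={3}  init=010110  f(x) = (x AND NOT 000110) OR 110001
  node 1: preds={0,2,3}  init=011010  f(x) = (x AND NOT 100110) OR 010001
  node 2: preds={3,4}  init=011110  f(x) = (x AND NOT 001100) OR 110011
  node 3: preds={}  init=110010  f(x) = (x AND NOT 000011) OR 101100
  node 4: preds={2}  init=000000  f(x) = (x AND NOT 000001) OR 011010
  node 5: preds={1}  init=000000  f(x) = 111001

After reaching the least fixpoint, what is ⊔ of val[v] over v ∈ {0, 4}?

Worklist (10 pops):
  #1 pop 0: in=110010 → 110111 (was 010110); enqueue []
  #2 pop 1: in=111111 → 011011 (was 011010); enqueue []
  #3 pop 2: in=110010 → 111111 (was 011110); enqueue [1]
  #4 pop 3: in=000000 → 111110 (was 110010); enqueue [0,2]
  #5 pop 4: in=111111 → 111110 (was 000000); enqueue []
  #6 pop 5: in=011011 → 111001 (was 000000); enqueue []
  #7 pop 1: in=111111 → 011011 (no change)
  #8 pop 0: in=111110 → 111111 (was 110111); enqueue [1]
  #9 pop 2: in=111110 → 111111 (no change)
  #10 pop 1: in=111111 → 011011 (no change)

Fixpoint:
  val[0] = 111111
  val[1] = 011011
  val[2] = 111111
  val[3] = 111110
  val[4] = 111110
  val[5] = 111001

111111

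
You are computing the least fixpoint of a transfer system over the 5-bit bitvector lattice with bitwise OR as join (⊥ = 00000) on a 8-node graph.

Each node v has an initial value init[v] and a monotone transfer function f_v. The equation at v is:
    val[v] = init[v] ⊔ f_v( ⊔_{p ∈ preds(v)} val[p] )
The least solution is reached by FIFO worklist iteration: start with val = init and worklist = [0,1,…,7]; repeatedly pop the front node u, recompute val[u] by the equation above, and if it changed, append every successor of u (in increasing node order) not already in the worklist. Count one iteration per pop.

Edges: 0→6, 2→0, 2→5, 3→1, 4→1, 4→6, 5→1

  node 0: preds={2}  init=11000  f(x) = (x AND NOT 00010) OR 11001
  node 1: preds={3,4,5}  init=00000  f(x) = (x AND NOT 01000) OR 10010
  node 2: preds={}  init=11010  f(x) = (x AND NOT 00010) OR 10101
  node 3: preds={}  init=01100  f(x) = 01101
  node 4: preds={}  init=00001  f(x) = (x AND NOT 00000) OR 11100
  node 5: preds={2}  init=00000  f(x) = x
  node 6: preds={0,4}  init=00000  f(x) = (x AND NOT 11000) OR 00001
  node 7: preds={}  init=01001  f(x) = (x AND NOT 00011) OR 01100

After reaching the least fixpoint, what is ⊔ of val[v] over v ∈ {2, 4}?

11111

Worklist (11 pops):
  #1 pop 0: in=11010 → 11001 (was 11000); enqueue []
  #2 pop 1: in=01101 → 10111 (was 00000); enqueue []
  #3 pop 2: in=00000 → 11111 (was 11010); enqueue [0]
  #4 pop 3: in=00000 → 01101 (was 01100); enqueue [1]
  #5 pop 4: in=00000 → 11101 (was 00001); enqueue []
  #6 pop 5: in=11111 → 11111 (was 00000); enqueue []
  #7 pop 6: in=11101 → 00101 (was 00000); enqueue []
  #8 pop 7: in=00000 → 01101 (was 01001); enqueue []
  #9 pop 0: in=11111 → 11101 (was 11001); enqueue [6]
  #10 pop 1: in=11111 → 10111 (no change)
  #11 pop 6: in=11101 → 00101 (no change)

Fixpoint:
  val[0] = 11101
  val[1] = 10111
  val[2] = 11111
  val[3] = 01101
  val[4] = 11101
  val[5] = 11111
  val[6] = 00101
  val[7] = 01101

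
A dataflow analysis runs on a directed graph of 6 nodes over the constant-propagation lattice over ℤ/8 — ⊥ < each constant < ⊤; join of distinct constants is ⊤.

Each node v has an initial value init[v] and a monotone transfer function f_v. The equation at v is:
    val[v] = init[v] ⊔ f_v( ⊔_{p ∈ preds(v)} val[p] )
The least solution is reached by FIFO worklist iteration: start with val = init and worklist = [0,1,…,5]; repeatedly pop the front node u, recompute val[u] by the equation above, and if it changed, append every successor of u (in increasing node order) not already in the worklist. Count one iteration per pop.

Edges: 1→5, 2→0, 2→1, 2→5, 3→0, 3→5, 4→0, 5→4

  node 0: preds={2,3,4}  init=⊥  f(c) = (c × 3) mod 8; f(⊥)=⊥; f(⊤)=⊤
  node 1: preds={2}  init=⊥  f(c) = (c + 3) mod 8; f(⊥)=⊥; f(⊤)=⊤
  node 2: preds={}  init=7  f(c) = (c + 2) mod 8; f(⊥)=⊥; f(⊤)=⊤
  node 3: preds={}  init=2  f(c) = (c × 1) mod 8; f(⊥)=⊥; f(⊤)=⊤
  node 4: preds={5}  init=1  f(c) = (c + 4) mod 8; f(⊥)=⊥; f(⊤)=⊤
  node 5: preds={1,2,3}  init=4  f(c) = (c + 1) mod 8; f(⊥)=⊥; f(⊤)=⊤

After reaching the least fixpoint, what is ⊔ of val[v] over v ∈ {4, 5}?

⊤

Trace (8 dequeues):
  [1] u=0 | in ⊤ | out ⊤ | prev ⊥ | push {}
  [2] u=1 | in 7 | out 2 | prev ⊥ | push {}
  [3] u=2 | in ⊥ | out 7 | ==
  [4] u=3 | in ⊥ | out 2 | ==
  [5] u=4 | in 4 | out ⊤ | prev 1 | push {0}
  [6] u=5 | in ⊤ | out ⊤ | prev 4 | push {4}
  [7] u=0 | in ⊤ | out ⊤ | ==
  [8] u=4 | in ⊤ | out ⊤ | ==

Converged values:
  [0] ⊤
  [1] 2
  [2] 7
  [3] 2
  [4] ⊤
  [5] ⊤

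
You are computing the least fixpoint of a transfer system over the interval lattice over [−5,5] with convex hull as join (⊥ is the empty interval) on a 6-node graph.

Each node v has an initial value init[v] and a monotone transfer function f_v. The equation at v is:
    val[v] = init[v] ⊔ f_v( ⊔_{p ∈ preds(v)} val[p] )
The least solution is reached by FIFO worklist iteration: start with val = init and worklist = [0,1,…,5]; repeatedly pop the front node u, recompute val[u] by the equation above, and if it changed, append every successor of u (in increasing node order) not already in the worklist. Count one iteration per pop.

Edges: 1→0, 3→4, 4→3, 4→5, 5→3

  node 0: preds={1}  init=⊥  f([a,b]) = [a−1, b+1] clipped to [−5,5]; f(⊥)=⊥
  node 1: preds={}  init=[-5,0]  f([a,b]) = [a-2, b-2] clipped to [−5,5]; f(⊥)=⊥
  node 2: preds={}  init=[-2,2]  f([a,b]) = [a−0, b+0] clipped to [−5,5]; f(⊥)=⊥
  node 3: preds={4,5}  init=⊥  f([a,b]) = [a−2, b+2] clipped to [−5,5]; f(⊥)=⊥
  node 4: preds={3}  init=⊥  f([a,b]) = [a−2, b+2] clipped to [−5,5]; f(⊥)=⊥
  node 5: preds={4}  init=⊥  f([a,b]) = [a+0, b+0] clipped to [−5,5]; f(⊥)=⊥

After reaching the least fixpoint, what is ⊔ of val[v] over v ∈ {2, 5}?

[-2,2]

Worklist (6 pops):
  #1 pop 0: in=[-5,0] → [-5,1] (was ⊥); enqueue []
  #2 pop 1: in=⊥ → [-5,0] (no change)
  #3 pop 2: in=⊥ → [-2,2] (no change)
  #4 pop 3: in=⊥ → ⊥ (no change)
  #5 pop 4: in=⊥ → ⊥ (no change)
  #6 pop 5: in=⊥ → ⊥ (no change)

Fixpoint:
  val[0] = [-5,1]
  val[1] = [-5,0]
  val[2] = [-2,2]
  val[3] = ⊥
  val[4] = ⊥
  val[5] = ⊥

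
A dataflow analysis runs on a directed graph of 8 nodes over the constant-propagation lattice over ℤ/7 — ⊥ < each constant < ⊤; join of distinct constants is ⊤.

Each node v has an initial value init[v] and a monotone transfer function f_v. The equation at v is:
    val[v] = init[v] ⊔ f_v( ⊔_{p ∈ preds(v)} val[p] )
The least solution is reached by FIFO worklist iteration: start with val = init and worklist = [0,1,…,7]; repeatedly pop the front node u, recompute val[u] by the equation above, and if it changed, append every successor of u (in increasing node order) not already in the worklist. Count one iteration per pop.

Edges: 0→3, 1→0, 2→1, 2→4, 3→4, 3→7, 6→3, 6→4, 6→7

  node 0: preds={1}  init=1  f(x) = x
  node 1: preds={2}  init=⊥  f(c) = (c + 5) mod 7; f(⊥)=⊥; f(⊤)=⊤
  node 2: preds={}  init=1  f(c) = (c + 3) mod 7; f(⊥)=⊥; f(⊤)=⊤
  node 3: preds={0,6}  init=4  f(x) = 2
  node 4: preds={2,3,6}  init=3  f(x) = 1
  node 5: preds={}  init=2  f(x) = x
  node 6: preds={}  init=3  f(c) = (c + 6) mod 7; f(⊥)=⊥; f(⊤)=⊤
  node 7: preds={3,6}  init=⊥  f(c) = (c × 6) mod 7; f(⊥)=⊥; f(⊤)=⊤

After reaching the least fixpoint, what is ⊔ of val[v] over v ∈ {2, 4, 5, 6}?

Trace (10 dequeues):
  [1] u=0 | in ⊥ | out 1 | ==
  [2] u=1 | in 1 | out 6 | prev ⊥ | push {0}
  [3] u=2 | in ⊥ | out 1 | ==
  [4] u=3 | in ⊤ | out ⊤ | prev 4 | push {}
  [5] u=4 | in ⊤ | out ⊤ | prev 3 | push {}
  [6] u=5 | in ⊥ | out 2 | ==
  [7] u=6 | in ⊥ | out 3 | ==
  [8] u=7 | in ⊤ | out ⊤ | prev ⊥ | push {}
  [9] u=0 | in 6 | out ⊤ | prev 1 | push {3}
  [10] u=3 | in ⊤ | out ⊤ | ==

Converged values:
  [0] ⊤
  [1] 6
  [2] 1
  [3] ⊤
  [4] ⊤
  [5] 2
  [6] 3
  [7] ⊤

⊤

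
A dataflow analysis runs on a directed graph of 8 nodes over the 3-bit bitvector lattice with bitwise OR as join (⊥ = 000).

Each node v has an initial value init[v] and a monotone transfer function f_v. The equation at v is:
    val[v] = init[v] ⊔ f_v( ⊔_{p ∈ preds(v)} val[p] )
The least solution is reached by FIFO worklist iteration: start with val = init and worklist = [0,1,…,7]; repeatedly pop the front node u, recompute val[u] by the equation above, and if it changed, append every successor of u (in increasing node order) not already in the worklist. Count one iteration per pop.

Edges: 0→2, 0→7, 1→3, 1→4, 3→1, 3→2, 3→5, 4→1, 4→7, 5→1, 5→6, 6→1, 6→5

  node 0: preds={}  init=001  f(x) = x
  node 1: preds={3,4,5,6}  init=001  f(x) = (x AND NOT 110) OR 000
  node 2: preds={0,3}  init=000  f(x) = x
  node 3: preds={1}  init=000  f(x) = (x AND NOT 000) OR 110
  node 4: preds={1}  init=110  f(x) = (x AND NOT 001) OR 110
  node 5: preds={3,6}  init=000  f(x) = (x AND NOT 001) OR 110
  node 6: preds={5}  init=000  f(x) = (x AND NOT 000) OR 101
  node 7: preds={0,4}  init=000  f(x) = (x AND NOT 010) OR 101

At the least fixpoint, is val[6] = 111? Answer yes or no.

yes

Worklist (11 pops):
  #1 pop 0: in=000 → 001 (no change)
  #2 pop 1: in=110 → 001 (no change)
  #3 pop 2: in=001 → 001 (was 000); enqueue []
  #4 pop 3: in=001 → 111 (was 000); enqueue [1,2]
  #5 pop 4: in=001 → 110 (no change)
  #6 pop 5: in=111 → 110 (was 000); enqueue []
  #7 pop 6: in=110 → 111 (was 000); enqueue [5]
  #8 pop 7: in=111 → 101 (was 000); enqueue []
  #9 pop 1: in=111 → 001 (no change)
  #10 pop 2: in=111 → 111 (was 001); enqueue []
  #11 pop 5: in=111 → 110 (no change)

Fixpoint:
  val[0] = 001
  val[1] = 001
  val[2] = 111
  val[3] = 111
  val[4] = 110
  val[5] = 110
  val[6] = 111
  val[7] = 101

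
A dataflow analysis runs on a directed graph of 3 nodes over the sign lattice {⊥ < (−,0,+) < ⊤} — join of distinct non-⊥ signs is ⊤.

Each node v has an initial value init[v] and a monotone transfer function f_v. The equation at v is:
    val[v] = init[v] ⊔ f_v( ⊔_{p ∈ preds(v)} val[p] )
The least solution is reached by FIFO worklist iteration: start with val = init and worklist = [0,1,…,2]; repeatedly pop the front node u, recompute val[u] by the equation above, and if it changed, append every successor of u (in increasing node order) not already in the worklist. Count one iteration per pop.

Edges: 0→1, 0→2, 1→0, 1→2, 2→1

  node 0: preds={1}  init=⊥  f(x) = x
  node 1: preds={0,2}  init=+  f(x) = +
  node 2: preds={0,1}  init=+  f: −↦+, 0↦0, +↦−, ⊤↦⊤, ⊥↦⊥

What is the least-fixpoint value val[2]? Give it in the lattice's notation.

Worklist (4 pops):
  #1 pop 0: in=+ → + (was ⊥); enqueue []
  #2 pop 1: in=+ → + (no change)
  #3 pop 2: in=+ → ⊤ (was +); enqueue [1]
  #4 pop 1: in=⊤ → + (no change)

Fixpoint:
  val[0] = +
  val[1] = +
  val[2] = ⊤

⊤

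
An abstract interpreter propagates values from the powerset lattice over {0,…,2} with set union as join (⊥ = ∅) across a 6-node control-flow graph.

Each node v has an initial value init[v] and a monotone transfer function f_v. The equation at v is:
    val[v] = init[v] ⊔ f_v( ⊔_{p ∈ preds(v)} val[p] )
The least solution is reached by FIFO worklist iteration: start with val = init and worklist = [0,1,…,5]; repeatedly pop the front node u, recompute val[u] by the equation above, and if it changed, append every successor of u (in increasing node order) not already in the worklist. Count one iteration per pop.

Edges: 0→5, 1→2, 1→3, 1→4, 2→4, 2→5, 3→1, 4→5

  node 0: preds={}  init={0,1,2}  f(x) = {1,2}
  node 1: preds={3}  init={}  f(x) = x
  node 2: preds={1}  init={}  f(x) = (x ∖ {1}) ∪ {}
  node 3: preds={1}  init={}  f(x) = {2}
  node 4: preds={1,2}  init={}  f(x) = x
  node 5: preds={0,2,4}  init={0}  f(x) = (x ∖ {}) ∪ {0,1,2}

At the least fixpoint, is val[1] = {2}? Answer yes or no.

Trace (11 dequeues):
  [1] u=0 | in {} | out {0,1,2} | ==
  [2] u=1 | in {} | out {} | ==
  [3] u=2 | in {} | out {} | ==
  [4] u=3 | in {} | out {2} | prev {} | push {1}
  [5] u=4 | in {} | out {} | ==
  [6] u=5 | in {0,1,2} | out {0,1,2} | prev {0} | push {}
  [7] u=1 | in {2} | out {2} | prev {} | push {2,3,4}
  [8] u=2 | in {2} | out {2} | prev {} | push {5}
  [9] u=3 | in {2} | out {2} | ==
  [10] u=4 | in {2} | out {2} | prev {} | push {}
  [11] u=5 | in {0,1,2} | out {0,1,2} | ==

Converged values:
  [0] {0,1,2}
  [1] {2}
  [2] {2}
  [3] {2}
  [4] {2}
  [5] {0,1,2}

yes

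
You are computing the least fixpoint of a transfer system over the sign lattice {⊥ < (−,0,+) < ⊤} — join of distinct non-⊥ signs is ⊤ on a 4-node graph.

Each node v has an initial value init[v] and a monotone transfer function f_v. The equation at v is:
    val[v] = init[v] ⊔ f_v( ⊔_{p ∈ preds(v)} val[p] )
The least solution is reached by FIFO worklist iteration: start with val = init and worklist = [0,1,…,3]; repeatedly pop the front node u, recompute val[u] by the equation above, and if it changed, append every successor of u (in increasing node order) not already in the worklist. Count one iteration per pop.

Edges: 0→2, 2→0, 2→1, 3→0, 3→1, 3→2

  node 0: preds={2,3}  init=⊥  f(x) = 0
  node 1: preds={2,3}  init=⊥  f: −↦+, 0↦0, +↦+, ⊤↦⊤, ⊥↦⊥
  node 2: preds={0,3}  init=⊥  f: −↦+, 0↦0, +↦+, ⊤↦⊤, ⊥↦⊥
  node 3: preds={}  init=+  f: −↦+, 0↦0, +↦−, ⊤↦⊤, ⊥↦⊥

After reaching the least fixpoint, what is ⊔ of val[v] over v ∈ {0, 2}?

Iteration log — 6 steps:
  step 1. node 0  ⊔preds=+  new=0  old=⊥  +wl: 
  step 2. node 1  ⊔preds=+  new=+  old=⊥  +wl: 
  step 3. node 2  ⊔preds=⊤  new=⊤  old=⊥  +wl: 0,1
  step 4. node 3  ⊔preds=⊥  new=+  stable
  step 5. node 0  ⊔preds=⊤  new=0  stable
  step 6. node 1  ⊔preds=⊤  new=⊤  old=+  +wl: 

Least fixpoint reached:
  node 0: 0
  node 1: ⊤
  node 2: ⊤
  node 3: +

⊤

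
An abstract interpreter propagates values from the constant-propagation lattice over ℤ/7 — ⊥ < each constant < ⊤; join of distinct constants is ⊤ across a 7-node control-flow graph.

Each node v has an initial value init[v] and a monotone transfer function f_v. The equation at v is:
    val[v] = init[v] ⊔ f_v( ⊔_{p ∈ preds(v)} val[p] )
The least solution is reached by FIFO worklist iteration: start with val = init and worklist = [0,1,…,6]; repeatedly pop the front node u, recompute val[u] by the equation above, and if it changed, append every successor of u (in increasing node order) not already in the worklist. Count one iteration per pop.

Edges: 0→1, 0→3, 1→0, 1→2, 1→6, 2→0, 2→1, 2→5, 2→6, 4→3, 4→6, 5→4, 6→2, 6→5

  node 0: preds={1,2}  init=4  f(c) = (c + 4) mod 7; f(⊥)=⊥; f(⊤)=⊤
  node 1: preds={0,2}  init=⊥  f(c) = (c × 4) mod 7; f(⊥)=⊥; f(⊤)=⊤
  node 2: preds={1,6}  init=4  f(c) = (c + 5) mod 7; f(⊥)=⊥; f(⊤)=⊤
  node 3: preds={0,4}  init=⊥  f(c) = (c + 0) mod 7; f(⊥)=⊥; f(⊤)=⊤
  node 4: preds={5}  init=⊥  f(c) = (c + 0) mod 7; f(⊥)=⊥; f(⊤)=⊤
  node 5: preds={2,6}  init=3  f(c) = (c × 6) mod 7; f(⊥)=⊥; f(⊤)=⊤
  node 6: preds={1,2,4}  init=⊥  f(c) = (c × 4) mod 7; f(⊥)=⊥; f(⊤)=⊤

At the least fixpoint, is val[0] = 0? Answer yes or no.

no

Iteration log — 15 steps:
  step 1. node 0  ⊔preds=4  new=⊤  old=4  +wl: 
  step 2. node 1  ⊔preds=⊤  new=⊤  old=⊥  +wl: 0
  step 3. node 2  ⊔preds=⊤  new=⊤  old=4  +wl: 1
  step 4. node 3  ⊔preds=⊤  new=⊤  old=⊥  +wl: 
  step 5. node 4  ⊔preds=3  new=3  old=⊥  +wl: 3
  step 6. node 5  ⊔preds=⊤  new=⊤  old=3  +wl: 4
  step 7. node 6  ⊔preds=⊤  new=⊤  old=⊥  +wl: 2,5
  step 8. node 0  ⊔preds=⊤  new=⊤  stable
  step 9. node 1  ⊔preds=⊤  new=⊤  stable
  step 10. node 3  ⊔preds=⊤  new=⊤  stable
  step 11. node 4  ⊔preds=⊤  new=⊤  old=3  +wl: 3,6
  step 12. node 2  ⊔preds=⊤  new=⊤  stable
  step 13. node 5  ⊔preds=⊤  new=⊤  stable
  step 14. node 3  ⊔preds=⊤  new=⊤  stable
  step 15. node 6  ⊔preds=⊤  new=⊤  stable

Least fixpoint reached:
  node 0: ⊤
  node 1: ⊤
  node 2: ⊤
  node 3: ⊤
  node 4: ⊤
  node 5: ⊤
  node 6: ⊤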